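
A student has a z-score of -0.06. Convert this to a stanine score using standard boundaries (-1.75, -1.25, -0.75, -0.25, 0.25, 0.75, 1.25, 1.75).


Stanine boundaries: [-1.75, -1.25, -0.75, -0.25, 0.25, 0.75, 1.25, 1.75]
z = -0.06
Check each boundary:
  z >= -1.75 -> could be stanine 2
  z >= -1.25 -> could be stanine 3
  z >= -0.75 -> could be stanine 4
  z >= -0.25 -> could be stanine 5
  z < 0.25
  z < 0.75
  z < 1.25
  z < 1.75
Highest qualifying boundary gives stanine = 5

5


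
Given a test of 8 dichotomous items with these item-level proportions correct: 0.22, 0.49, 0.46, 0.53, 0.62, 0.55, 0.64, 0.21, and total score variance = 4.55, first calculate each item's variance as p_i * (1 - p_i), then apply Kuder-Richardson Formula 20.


For each item, compute p_i * q_i:
  Item 1: 0.22 * 0.78 = 0.1716
  Item 2: 0.49 * 0.51 = 0.2499
  Item 3: 0.46 * 0.54 = 0.2484
  Item 4: 0.53 * 0.47 = 0.2491
  Item 5: 0.62 * 0.38 = 0.2356
  Item 6: 0.55 * 0.45 = 0.2475
  Item 7: 0.64 * 0.36 = 0.2304
  Item 8: 0.21 * 0.79 = 0.1659
Sum(p_i * q_i) = 0.1716 + 0.2499 + 0.2484 + 0.2491 + 0.2356 + 0.2475 + 0.2304 + 0.1659 = 1.7984
KR-20 = (k/(k-1)) * (1 - Sum(p_i*q_i) / Var_total)
= (8/7) * (1 - 1.7984/4.55)
= 1.1429 * 0.6047
KR-20 = 0.6911

0.6911


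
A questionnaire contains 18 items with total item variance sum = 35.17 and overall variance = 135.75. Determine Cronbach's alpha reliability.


alpha = (k/(k-1)) * (1 - sum(si^2)/s_total^2)
= (18/17) * (1 - 35.17/135.75)
alpha = 0.7845

0.7845


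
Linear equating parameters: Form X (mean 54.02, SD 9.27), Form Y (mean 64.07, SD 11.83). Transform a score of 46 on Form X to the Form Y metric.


slope = SD_Y / SD_X = 11.83 / 9.27 ~ 1.2762
intercept = mean_Y - slope * mean_X = 64.07 - (11.83 / 9.27) * 54.02 ~ -4.8681
Y = slope * X + intercept. To avoid rounding drift from the rounded slope/intercept, evaluate the equivalent form Y = mean_Y + SD_Y * (X - mean_X) / SD_X at full precision:
Y = 64.07 + 11.83 * (46 - 54.02) / 9.27
Y = 64.07 - 11.83 * 8.02 / 9.27
Y = 64.07 - 94.8766 / 9.27
Y = 64.07 - 10.2348
Y = 53.8352

53.8352


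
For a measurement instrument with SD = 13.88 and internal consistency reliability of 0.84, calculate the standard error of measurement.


SEM = SD * sqrt(1 - rxx)
SEM = 13.88 * sqrt(1 - 0.84)
SEM = 13.88 * sqrt(0.16) = 13.88 * 0.4
SEM = 5.552

5.552


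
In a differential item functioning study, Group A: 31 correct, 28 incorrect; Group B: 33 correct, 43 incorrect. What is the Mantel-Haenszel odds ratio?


Odds_A = 31/28 = 1.1071
Odds_B = 33/43 = 0.7674
OR = Odds_A / Odds_B = 1.1071 / 0.7674
Exactly, OR = (31 * 43) / (28 * 33) = 1333 / 924
OR = 1.4426

1.4426


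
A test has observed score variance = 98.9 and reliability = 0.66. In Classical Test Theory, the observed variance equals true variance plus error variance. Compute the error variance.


var_true = rxx * var_obs = 0.66 * 98.9 = 65.274
var_error = var_obs - var_true
var_error = 98.9 - 65.274
var_error = 33.626

33.626


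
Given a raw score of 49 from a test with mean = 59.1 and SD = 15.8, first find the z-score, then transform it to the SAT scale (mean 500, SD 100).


z = (X - mean) / SD = (49 - 59.1) / 15.8
z = -10.1 / 15.8
z = -0.6392
SAT-scale = SAT = 500 + 100z
Carry z at full precision (z = -10.1 / 15.8) into the conversion:
SAT-scale = 500 + 100 * (-10.1 / 15.8) = 500 + -1010 / 15.8
SAT-scale = 500 + -63.9241
SAT-scale = 436.0759

436.0759


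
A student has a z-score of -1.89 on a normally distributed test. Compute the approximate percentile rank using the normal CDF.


CDF(z) = 0.5 * (1 + erf(z/sqrt(2)))
erf(-1.3364) = -0.9412
CDF = 0.0294
Percentile rank = 0.0294 * 100 = 2.94

2.94


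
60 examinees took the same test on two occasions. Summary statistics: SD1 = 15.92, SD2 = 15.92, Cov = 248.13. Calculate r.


r = cov(X,Y) / (SD_X * SD_Y)
r = 248.13 / (15.92 * 15.92)
r = 248.13 / 253.4464
r = 0.979

0.979


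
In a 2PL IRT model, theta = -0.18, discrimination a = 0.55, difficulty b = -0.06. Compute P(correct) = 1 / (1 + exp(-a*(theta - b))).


a*(theta - b) = 0.55 * (-0.18 - -0.06) = -0.066
exp(--0.066) = 1.0682
P = 1 / (1 + 1.0682)
P = 0.4835

0.4835


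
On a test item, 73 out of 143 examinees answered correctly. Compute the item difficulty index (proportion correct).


Item difficulty p = number correct / total examinees
p = 73 / 143
p = 0.5105

0.5105


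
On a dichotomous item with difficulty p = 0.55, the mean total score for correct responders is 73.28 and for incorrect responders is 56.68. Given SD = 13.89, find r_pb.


q = 1 - p = 0.45
rpb = ((M1 - M0) / SD) * sqrt(p * q)
rpb = ((73.28 - 56.68) / 13.89) * sqrt(0.55 * 0.45)
rpb = 0.5946

0.5946


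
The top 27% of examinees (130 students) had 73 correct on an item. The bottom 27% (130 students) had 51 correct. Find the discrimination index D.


p_upper = 73/130 = 0.5615
p_lower = 51/130 = 0.3923
D = 0.5615 - 0.3923 = 0.1692

0.1692


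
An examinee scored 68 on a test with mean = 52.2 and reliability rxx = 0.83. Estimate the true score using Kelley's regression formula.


T_est = rxx * X + (1 - rxx) * mean
T_est = 0.83 * 68 + 0.17 * 52.2
T_est = 56.44 + 8.874
T_est = 65.314

65.314


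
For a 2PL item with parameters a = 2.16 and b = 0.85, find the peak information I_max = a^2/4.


For 2PL, max info at theta = b = 0.85
I_max = a^2 / 4 = 2.16^2 / 4
= 4.6656 / 4
I_max = 1.1664

1.1664


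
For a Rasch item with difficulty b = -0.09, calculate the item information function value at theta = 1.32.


P = 1/(1+exp(-(1.32--0.09))) = 0.8038
I = P*(1-P) = 0.8038 * 0.1962
I = 0.1577

0.1577


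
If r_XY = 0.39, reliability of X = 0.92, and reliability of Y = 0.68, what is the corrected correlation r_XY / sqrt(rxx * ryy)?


r_corrected = rxy / sqrt(rxx * ryy)
= 0.39 / sqrt(0.92 * 0.68)
= 0.39 / sqrt(0.6256)
= 0.39 / 0.790949
r_corrected = 0.4931

0.4931


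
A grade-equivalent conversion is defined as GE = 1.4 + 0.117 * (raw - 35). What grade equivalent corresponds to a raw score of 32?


raw - median = 32 - 35 = -3
slope * diff = 0.117 * -3 = -0.351
GE = 1.4 + -0.351
GE = 1.049

1.049


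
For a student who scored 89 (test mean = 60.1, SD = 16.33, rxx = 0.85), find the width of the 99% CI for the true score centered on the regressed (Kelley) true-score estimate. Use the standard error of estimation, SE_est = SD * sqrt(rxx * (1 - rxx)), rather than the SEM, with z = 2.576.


True score estimate = 0.85*89 + 0.15*60.1 = 84.665
SE_est = SD * sqrt(rxx * (1 - rxx)) = 16.33 * sqrt(0.85 * 0.15) = 16.33 * sqrt(0.1275) = 5.830976
CI = T_est +/- z * SE_est, so width = 2 * z * SE_est = 2 * 2.576 * 5.830976
Width = 30.0412

30.0412


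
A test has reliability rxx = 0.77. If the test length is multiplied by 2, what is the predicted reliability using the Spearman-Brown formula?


r_new = (n * rxx) / (1 + (n-1) * rxx)
r_new = (2 * 0.77) / (1 + 1 * 0.77)
r_new = 1.54 / 1.77
r_new = 0.8701

0.8701


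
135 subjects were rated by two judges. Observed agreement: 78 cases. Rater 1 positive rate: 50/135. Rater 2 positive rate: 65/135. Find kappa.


P_o = 78/135 = 0.577778
P_e = (50*65 + 85*70) / 18225 = 0.504801
kappa = (P_o - P_e) / (1 - P_e)
kappa = (0.577778 - 0.504801) / (1 - 0.504801)
kappa = 0.1474

0.1474


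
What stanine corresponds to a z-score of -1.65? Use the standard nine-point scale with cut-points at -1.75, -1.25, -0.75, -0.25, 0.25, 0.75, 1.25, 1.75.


Stanine boundaries: [-1.75, -1.25, -0.75, -0.25, 0.25, 0.75, 1.25, 1.75]
z = -1.65
Check each boundary:
  z >= -1.75 -> could be stanine 2
  z < -1.25
  z < -0.75
  z < -0.25
  z < 0.25
  z < 0.75
  z < 1.25
  z < 1.75
Highest qualifying boundary gives stanine = 2

2


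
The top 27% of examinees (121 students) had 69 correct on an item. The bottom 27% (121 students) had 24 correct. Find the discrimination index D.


p_upper = 69/121 = 0.5702
p_lower = 24/121 = 0.1983
D = 0.5702 - 0.1983 = 0.3719

0.3719


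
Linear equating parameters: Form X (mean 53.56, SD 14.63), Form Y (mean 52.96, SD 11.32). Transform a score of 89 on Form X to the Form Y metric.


slope = SD_Y / SD_X = 11.32 / 14.63 ~ 0.7738
intercept = mean_Y - slope * mean_X = 52.96 - (11.32 / 14.63) * 53.56 ~ 11.5178
Y = slope * X + intercept. To avoid rounding drift from the rounded slope/intercept, evaluate the equivalent form Y = mean_Y + SD_Y * (X - mean_X) / SD_X at full precision:
Y = 52.96 + 11.32 * (89 - 53.56) / 14.63
Y = 52.96 + 11.32 * 35.44 / 14.63
Y = 52.96 + 401.1808 / 14.63
Y = 52.96 + 27.4218
Y = 80.3818

80.3818


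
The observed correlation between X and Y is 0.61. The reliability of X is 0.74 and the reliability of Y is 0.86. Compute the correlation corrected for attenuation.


r_corrected = rxy / sqrt(rxx * ryy)
= 0.61 / sqrt(0.74 * 0.86)
= 0.61 / sqrt(0.6364)
= 0.61 / 0.797747
r_corrected = 0.7647

0.7647


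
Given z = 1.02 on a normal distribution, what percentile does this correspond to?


CDF(z) = 0.5 * (1 + erf(z/sqrt(2)))
erf(0.7212) = 0.6923
CDF = 0.8461
Percentile rank = 0.8461 * 100 = 84.61

84.61


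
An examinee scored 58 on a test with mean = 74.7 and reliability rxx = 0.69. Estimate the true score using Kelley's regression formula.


T_est = rxx * X + (1 - rxx) * mean
T_est = 0.69 * 58 + 0.31 * 74.7
T_est = 40.02 + 23.157
T_est = 63.177

63.177


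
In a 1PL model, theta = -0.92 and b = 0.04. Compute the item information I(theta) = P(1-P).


P = 1/(1+exp(-(-0.92-0.04))) = 0.2769
I = P*(1-P) = 0.2769 * 0.7231
I = 0.2002

0.2002


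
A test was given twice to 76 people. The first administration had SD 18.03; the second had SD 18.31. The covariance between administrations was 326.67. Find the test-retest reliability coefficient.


r = cov(X,Y) / (SD_X * SD_Y)
r = 326.67 / (18.03 * 18.31)
r = 326.67 / 330.1293
r = 0.9895

0.9895


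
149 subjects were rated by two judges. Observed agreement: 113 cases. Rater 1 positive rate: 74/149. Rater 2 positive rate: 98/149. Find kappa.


P_o = 113/149 = 0.758389
P_e = (74*98 + 75*51) / 22201 = 0.498941
kappa = (P_o - P_e) / (1 - P_e)
kappa = (0.758389 - 0.498941) / (1 - 0.498941)
kappa = 0.5178

0.5178


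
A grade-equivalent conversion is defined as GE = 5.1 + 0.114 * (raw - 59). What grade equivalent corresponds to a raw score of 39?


raw - median = 39 - 59 = -20
slope * diff = 0.114 * -20 = -2.28
GE = 5.1 + -2.28
GE = 2.82

2.82


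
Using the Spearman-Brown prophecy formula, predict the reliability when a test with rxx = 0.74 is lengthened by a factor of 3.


r_new = (n * rxx) / (1 + (n-1) * rxx)
r_new = (3 * 0.74) / (1 + 2 * 0.74)
r_new = 2.22 / 2.48
r_new = 0.8952

0.8952


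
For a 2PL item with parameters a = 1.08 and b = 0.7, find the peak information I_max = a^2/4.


For 2PL, max info at theta = b = 0.7
I_max = a^2 / 4 = 1.08^2 / 4
= 1.1664 / 4
I_max = 0.2916

0.2916


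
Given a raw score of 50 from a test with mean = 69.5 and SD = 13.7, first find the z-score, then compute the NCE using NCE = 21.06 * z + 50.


z = (X - mean) / SD = (50 - 69.5) / 13.7
z = -19.5 / 13.7
z = -1.4234
NCE = NCE = 21.06z + 50
Carry z at full precision (z = -19.5 / 13.7) into the conversion:
NCE = 21.06 * (-19.5 / 13.7) + 50 = -410.67 / 13.7 + 50
NCE = -29.9759 + 50
NCE = 20.0241

20.0241


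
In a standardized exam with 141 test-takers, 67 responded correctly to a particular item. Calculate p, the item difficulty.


Item difficulty p = number correct / total examinees
p = 67 / 141
p = 0.4752

0.4752


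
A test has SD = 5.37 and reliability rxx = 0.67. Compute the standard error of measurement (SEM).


SEM = SD * sqrt(1 - rxx)
SEM = 5.37 * sqrt(1 - 0.67)
SEM = 5.37 * sqrt(0.33) = 5.37 * 0.574456
SEM = 3.0848

3.0848


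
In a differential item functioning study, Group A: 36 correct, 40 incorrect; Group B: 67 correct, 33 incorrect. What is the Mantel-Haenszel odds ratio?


Odds_A = 36/40 = 0.9
Odds_B = 67/33 = 2.0303
OR = Odds_A / Odds_B = 0.9 / 2.0303
Exactly, OR = (36 * 33) / (40 * 67) = 1188 / 2680
OR = 0.4433

0.4433


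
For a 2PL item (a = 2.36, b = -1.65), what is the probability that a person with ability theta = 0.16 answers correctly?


a*(theta - b) = 2.36 * (0.16 - -1.65) = 4.2716
exp(-4.2716) = 0.014
P = 1 / (1 + 0.014)
P = 0.9862

0.9862


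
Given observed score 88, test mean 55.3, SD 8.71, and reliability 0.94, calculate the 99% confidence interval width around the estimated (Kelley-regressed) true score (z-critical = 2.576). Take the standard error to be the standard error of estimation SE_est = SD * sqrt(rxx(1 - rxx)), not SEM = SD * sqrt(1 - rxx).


True score estimate = 0.94*88 + 0.06*55.3 = 86.038
SE_est = SD * sqrt(rxx * (1 - rxx)) = 8.71 * sqrt(0.94 * 0.06) = 8.71 * sqrt(0.0564) = 2.06851
CI = T_est +/- z * SE_est, so width = 2 * z * SE_est = 2 * 2.576 * 2.06851
Width = 10.657

10.657


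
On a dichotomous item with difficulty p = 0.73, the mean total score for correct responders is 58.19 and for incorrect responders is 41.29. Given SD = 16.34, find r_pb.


q = 1 - p = 0.27
rpb = ((M1 - M0) / SD) * sqrt(p * q)
rpb = ((58.19 - 41.29) / 16.34) * sqrt(0.73 * 0.27)
rpb = 0.4592

0.4592


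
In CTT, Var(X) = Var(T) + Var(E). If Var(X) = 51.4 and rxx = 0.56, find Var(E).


var_true = rxx * var_obs = 0.56 * 51.4 = 28.784
var_error = var_obs - var_true
var_error = 51.4 - 28.784
var_error = 22.616

22.616


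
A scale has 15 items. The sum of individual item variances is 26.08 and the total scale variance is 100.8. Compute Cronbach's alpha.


alpha = (k/(k-1)) * (1 - sum(si^2)/s_total^2)
= (15/14) * (1 - 26.08/100.8)
alpha = 0.7942

0.7942


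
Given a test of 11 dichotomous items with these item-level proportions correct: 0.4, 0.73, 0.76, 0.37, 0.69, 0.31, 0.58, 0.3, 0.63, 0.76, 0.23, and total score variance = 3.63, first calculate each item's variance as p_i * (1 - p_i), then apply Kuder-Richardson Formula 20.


For each item, compute p_i * q_i:
  Item 1: 0.4 * 0.6 = 0.24
  Item 2: 0.73 * 0.27 = 0.1971
  Item 3: 0.76 * 0.24 = 0.1824
  Item 4: 0.37 * 0.63 = 0.2331
  Item 5: 0.69 * 0.31 = 0.2139
  Item 6: 0.31 * 0.69 = 0.2139
  Item 7: 0.58 * 0.42 = 0.2436
  Item 8: 0.3 * 0.7 = 0.21
  Item 9: 0.63 * 0.37 = 0.2331
  Item 10: 0.76 * 0.24 = 0.1824
  Item 11: 0.23 * 0.77 = 0.1771
Sum(p_i * q_i) = 0.24 + 0.1971 + 0.1824 + 0.2331 + 0.2139 + 0.2139 + 0.2436 + 0.21 + 0.2331 + 0.1824 + 0.1771 = 2.3266
KR-20 = (k/(k-1)) * (1 - Sum(p_i*q_i) / Var_total)
= (11/10) * (1 - 2.3266/3.63)
= 1.1 * 0.3591
KR-20 = 0.395

0.395


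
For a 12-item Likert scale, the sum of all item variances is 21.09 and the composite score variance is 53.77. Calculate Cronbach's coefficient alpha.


alpha = (k/(k-1)) * (1 - sum(si^2)/s_total^2)
= (12/11) * (1 - 21.09/53.77)
alpha = 0.663

0.663


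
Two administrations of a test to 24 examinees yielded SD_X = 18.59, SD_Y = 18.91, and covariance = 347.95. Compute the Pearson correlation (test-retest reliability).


r = cov(X,Y) / (SD_X * SD_Y)
r = 347.95 / (18.59 * 18.91)
r = 347.95 / 351.5369
r = 0.9898

0.9898


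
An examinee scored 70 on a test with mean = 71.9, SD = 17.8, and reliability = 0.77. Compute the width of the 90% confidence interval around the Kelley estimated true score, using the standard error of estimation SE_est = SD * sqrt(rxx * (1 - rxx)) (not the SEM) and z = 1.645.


True score estimate = 0.77*70 + 0.23*71.9 = 70.437
SE_est = SD * sqrt(rxx * (1 - rxx)) = 17.8 * sqrt(0.77 * 0.23) = 17.8 * sqrt(0.1771) = 7.490819
CI = T_est +/- z * SE_est, so width = 2 * z * SE_est = 2 * 1.645 * 7.490819
Width = 24.6448

24.6448


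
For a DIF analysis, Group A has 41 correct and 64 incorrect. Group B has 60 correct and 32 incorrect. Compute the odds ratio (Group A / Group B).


Odds_A = 41/64 = 0.6406
Odds_B = 60/32 = 1.875
OR = Odds_A / Odds_B = 0.6406 / 1.875
Exactly, OR = (41 * 32) / (64 * 60) = 1312 / 3840
OR = 0.3417

0.3417


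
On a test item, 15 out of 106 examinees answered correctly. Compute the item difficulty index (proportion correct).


Item difficulty p = number correct / total examinees
p = 15 / 106
p = 0.1415

0.1415


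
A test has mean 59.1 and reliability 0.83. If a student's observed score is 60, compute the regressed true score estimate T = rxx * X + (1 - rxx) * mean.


T_est = rxx * X + (1 - rxx) * mean
T_est = 0.83 * 60 + 0.17 * 59.1
T_est = 49.8 + 10.047
T_est = 59.847

59.847


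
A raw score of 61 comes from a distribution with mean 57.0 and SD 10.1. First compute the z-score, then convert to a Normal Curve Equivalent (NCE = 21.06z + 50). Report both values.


z = (X - mean) / SD = (61 - 57.0) / 10.1
z = 4.0 / 10.1
z = 0.396
NCE = NCE = 21.06z + 50
Carry z at full precision (z = 4.0 / 10.1) into the conversion:
NCE = 21.06 * (4.0 / 10.1) + 50 = 84.24 / 10.1 + 50
NCE = 8.3406 + 50
NCE = 58.3406

58.3406


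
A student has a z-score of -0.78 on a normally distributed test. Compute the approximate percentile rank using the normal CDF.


CDF(z) = 0.5 * (1 + erf(z/sqrt(2)))
erf(-0.5515) = -0.5646
CDF = 0.2177
Percentile rank = 0.2177 * 100 = 21.77

21.77


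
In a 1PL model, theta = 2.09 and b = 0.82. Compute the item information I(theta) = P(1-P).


P = 1/(1+exp(-(2.09-0.82))) = 0.7807
I = P*(1-P) = 0.7807 * 0.2193
I = 0.1712

0.1712


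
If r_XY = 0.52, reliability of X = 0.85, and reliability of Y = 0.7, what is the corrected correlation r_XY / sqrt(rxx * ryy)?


r_corrected = rxy / sqrt(rxx * ryy)
= 0.52 / sqrt(0.85 * 0.7)
= 0.52 / sqrt(0.595)
= 0.52 / 0.771362
r_corrected = 0.6741

0.6741


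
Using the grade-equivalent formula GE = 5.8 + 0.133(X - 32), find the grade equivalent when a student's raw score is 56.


raw - median = 56 - 32 = 24
slope * diff = 0.133 * 24 = 3.192
GE = 5.8 + 3.192
GE = 8.992

8.992


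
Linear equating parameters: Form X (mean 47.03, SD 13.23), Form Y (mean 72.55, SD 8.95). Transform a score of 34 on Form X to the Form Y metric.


slope = SD_Y / SD_X = 8.95 / 13.23 ~ 0.6765
intercept = mean_Y - slope * mean_X = 72.55 - (8.95 / 13.23) * 47.03 ~ 40.7345
Y = slope * X + intercept. To avoid rounding drift from the rounded slope/intercept, evaluate the equivalent form Y = mean_Y + SD_Y * (X - mean_X) / SD_X at full precision:
Y = 72.55 + 8.95 * (34 - 47.03) / 13.23
Y = 72.55 - 8.95 * 13.03 / 13.23
Y = 72.55 - 116.6185 / 13.23
Y = 72.55 - 8.8147
Y = 63.7353

63.7353


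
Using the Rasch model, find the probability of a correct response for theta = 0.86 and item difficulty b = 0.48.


theta - b = 0.86 - 0.48 = 0.38
exp(-(theta - b)) = exp(-0.38) = 0.6839
P = 1 / (1 + 0.6839)
P = 0.5939

0.5939


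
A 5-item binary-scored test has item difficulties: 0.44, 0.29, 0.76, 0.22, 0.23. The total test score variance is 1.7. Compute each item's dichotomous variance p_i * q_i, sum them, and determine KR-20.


For each item, compute p_i * q_i:
  Item 1: 0.44 * 0.56 = 0.2464
  Item 2: 0.29 * 0.71 = 0.2059
  Item 3: 0.76 * 0.24 = 0.1824
  Item 4: 0.22 * 0.78 = 0.1716
  Item 5: 0.23 * 0.77 = 0.1771
Sum(p_i * q_i) = 0.2464 + 0.2059 + 0.1824 + 0.1716 + 0.1771 = 0.9834
KR-20 = (k/(k-1)) * (1 - Sum(p_i*q_i) / Var_total)
= (5/4) * (1 - 0.9834/1.7)
= 1.25 * 0.4215
KR-20 = 0.5269

0.5269


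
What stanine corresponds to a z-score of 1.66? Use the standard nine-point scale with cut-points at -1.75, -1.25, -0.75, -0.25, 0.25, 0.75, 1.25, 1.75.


Stanine boundaries: [-1.75, -1.25, -0.75, -0.25, 0.25, 0.75, 1.25, 1.75]
z = 1.66
Check each boundary:
  z >= -1.75 -> could be stanine 2
  z >= -1.25 -> could be stanine 3
  z >= -0.75 -> could be stanine 4
  z >= -0.25 -> could be stanine 5
  z >= 0.25 -> could be stanine 6
  z >= 0.75 -> could be stanine 7
  z >= 1.25 -> could be stanine 8
  z < 1.75
Highest qualifying boundary gives stanine = 8

8


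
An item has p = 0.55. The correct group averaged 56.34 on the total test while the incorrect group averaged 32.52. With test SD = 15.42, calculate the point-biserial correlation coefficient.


q = 1 - p = 0.45
rpb = ((M1 - M0) / SD) * sqrt(p * q)
rpb = ((56.34 - 32.52) / 15.42) * sqrt(0.55 * 0.45)
rpb = 0.7685

0.7685


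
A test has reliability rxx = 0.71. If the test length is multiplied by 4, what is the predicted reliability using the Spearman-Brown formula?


r_new = (n * rxx) / (1 + (n-1) * rxx)
r_new = (4 * 0.71) / (1 + 3 * 0.71)
r_new = 2.84 / 3.13
r_new = 0.9073

0.9073


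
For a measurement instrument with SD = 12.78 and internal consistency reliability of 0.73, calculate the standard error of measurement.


SEM = SD * sqrt(1 - rxx)
SEM = 12.78 * sqrt(1 - 0.73)
SEM = 12.78 * sqrt(0.27) = 12.78 * 0.519615
SEM = 6.6407

6.6407


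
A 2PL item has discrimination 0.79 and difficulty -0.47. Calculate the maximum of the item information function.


For 2PL, max info at theta = b = -0.47
I_max = a^2 / 4 = 0.79^2 / 4
= 0.6241 / 4
I_max = 0.156

0.156


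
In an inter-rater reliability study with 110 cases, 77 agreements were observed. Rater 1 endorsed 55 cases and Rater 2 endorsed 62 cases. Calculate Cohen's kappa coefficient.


P_o = 77/110 = 0.7
P_e = (55*62 + 55*48) / 12100 = 0.5
kappa = (P_o - P_e) / (1 - P_e)
kappa = (0.7 - 0.5) / (1 - 0.5)
kappa = 0.4

0.4


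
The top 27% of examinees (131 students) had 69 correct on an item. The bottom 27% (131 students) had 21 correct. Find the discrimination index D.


p_upper = 69/131 = 0.5267
p_lower = 21/131 = 0.1603
D = 0.5267 - 0.1603 = 0.3664

0.3664


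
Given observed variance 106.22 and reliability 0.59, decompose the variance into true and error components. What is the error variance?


var_true = rxx * var_obs = 0.59 * 106.22 = 62.6698
var_error = var_obs - var_true
var_error = 106.22 - 62.6698
var_error = 43.5502

43.5502


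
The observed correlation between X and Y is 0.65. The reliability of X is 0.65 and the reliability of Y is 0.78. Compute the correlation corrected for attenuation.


r_corrected = rxy / sqrt(rxx * ryy)
= 0.65 / sqrt(0.65 * 0.78)
= 0.65 / sqrt(0.507)
= 0.65 / 0.712039
r_corrected = 0.9129

0.9129


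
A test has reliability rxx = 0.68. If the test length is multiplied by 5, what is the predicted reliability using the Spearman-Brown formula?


r_new = (n * rxx) / (1 + (n-1) * rxx)
r_new = (5 * 0.68) / (1 + 4 * 0.68)
r_new = 3.4 / 3.72
r_new = 0.914

0.914


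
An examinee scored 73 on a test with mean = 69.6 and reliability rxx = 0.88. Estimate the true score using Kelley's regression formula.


T_est = rxx * X + (1 - rxx) * mean
T_est = 0.88 * 73 + 0.12 * 69.6
T_est = 64.24 + 8.352
T_est = 72.592

72.592


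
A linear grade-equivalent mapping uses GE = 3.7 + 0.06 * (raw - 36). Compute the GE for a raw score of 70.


raw - median = 70 - 36 = 34
slope * diff = 0.06 * 34 = 2.04
GE = 3.7 + 2.04
GE = 5.74

5.74


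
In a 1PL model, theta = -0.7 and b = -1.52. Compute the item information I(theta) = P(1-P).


P = 1/(1+exp(-(-0.7--1.52))) = 0.6942
I = P*(1-P) = 0.6942 * 0.3058
I = 0.2123

0.2123


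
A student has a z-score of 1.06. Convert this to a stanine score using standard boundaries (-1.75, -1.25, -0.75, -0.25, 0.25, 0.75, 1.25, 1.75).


Stanine boundaries: [-1.75, -1.25, -0.75, -0.25, 0.25, 0.75, 1.25, 1.75]
z = 1.06
Check each boundary:
  z >= -1.75 -> could be stanine 2
  z >= -1.25 -> could be stanine 3
  z >= -0.75 -> could be stanine 4
  z >= -0.25 -> could be stanine 5
  z >= 0.25 -> could be stanine 6
  z >= 0.75 -> could be stanine 7
  z < 1.25
  z < 1.75
Highest qualifying boundary gives stanine = 7

7


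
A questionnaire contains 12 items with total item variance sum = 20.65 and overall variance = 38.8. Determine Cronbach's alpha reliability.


alpha = (k/(k-1)) * (1 - sum(si^2)/s_total^2)
= (12/11) * (1 - 20.65/38.8)
alpha = 0.5103

0.5103


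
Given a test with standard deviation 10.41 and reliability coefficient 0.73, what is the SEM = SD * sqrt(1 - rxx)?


SEM = SD * sqrt(1 - rxx)
SEM = 10.41 * sqrt(1 - 0.73)
SEM = 10.41 * sqrt(0.27) = 10.41 * 0.519615
SEM = 5.4092

5.4092


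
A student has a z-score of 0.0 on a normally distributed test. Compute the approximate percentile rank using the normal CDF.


CDF(z) = 0.5 * (1 + erf(z/sqrt(2)))
erf(0.0) = 0.0
CDF = 0.5
Percentile rank = 0.5 * 100 = 50.0

50.0


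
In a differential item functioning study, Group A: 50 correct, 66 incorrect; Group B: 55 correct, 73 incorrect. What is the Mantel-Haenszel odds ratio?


Odds_A = 50/66 = 0.7576
Odds_B = 55/73 = 0.7534
OR = Odds_A / Odds_B = 0.7576 / 0.7534
Exactly, OR = (50 * 73) / (66 * 55) = 3650 / 3630
OR = 1.0055

1.0055


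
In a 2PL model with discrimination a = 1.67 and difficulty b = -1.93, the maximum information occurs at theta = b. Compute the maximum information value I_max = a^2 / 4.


For 2PL, max info at theta = b = -1.93
I_max = a^2 / 4 = 1.67^2 / 4
= 2.7889 / 4
I_max = 0.6972

0.6972


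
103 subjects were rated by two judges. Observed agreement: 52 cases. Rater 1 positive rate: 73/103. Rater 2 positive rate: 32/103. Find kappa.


P_o = 52/103 = 0.504854
P_e = (73*32 + 30*71) / 10609 = 0.420963
kappa = (P_o - P_e) / (1 - P_e)
kappa = (0.504854 - 0.420963) / (1 - 0.420963)
kappa = 0.1449

0.1449


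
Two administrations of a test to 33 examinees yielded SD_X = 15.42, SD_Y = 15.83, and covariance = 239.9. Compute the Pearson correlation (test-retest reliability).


r = cov(X,Y) / (SD_X * SD_Y)
r = 239.9 / (15.42 * 15.83)
r = 239.9 / 244.0986
r = 0.9828

0.9828


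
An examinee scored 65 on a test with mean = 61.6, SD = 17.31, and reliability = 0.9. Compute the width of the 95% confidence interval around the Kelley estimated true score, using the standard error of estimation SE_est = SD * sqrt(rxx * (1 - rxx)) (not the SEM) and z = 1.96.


True score estimate = 0.9*65 + 0.1*61.6 = 64.66
SE_est = SD * sqrt(rxx * (1 - rxx)) = 17.31 * sqrt(0.9 * 0.1) = 17.31 * sqrt(0.09) = 5.193
CI = T_est +/- z * SE_est, so width = 2 * z * SE_est = 2 * 1.96 * 5.193
Width = 20.3566

20.3566


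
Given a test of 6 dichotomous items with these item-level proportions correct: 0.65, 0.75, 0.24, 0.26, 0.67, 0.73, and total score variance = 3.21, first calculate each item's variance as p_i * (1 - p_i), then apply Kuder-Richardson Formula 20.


For each item, compute p_i * q_i:
  Item 1: 0.65 * 0.35 = 0.2275
  Item 2: 0.75 * 0.25 = 0.1875
  Item 3: 0.24 * 0.76 = 0.1824
  Item 4: 0.26 * 0.74 = 0.1924
  Item 5: 0.67 * 0.33 = 0.2211
  Item 6: 0.73 * 0.27 = 0.1971
Sum(p_i * q_i) = 0.2275 + 0.1875 + 0.1824 + 0.1924 + 0.2211 + 0.1971 = 1.208
KR-20 = (k/(k-1)) * (1 - Sum(p_i*q_i) / Var_total)
= (6/5) * (1 - 1.208/3.21)
= 1.2 * 0.6237
KR-20 = 0.7484

0.7484


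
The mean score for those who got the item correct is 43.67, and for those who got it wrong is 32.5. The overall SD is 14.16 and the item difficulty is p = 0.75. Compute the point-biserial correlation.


q = 1 - p = 0.25
rpb = ((M1 - M0) / SD) * sqrt(p * q)
rpb = ((43.67 - 32.5) / 14.16) * sqrt(0.75 * 0.25)
rpb = 0.3416

0.3416


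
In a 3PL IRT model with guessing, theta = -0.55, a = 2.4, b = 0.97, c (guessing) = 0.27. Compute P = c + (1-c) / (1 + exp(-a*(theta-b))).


logit = 2.4*(-0.55 - 0.97) = -3.648
P* = 1/(1 + exp(--3.648)) = 0.0254
P = 0.27 + (1 - 0.27) * 0.0254
P = 0.2885

0.2885


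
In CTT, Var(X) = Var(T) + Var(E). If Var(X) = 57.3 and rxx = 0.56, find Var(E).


var_true = rxx * var_obs = 0.56 * 57.3 = 32.088
var_error = var_obs - var_true
var_error = 57.3 - 32.088
var_error = 25.212

25.212


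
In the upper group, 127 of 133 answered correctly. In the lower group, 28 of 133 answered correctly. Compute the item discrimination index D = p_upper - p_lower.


p_upper = 127/133 = 0.9549
p_lower = 28/133 = 0.2105
D = 0.9549 - 0.2105 = 0.7444

0.7444


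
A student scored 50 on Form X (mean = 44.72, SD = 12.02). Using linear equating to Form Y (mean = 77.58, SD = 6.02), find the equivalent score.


slope = SD_Y / SD_X = 6.02 / 12.02 ~ 0.5008
intercept = mean_Y - slope * mean_X = 77.58 - (6.02 / 12.02) * 44.72 ~ 55.1828
Y = slope * X + intercept. To avoid rounding drift from the rounded slope/intercept, evaluate the equivalent form Y = mean_Y + SD_Y * (X - mean_X) / SD_X at full precision:
Y = 77.58 + 6.02 * (50 - 44.72) / 12.02
Y = 77.58 + 6.02 * 5.28 / 12.02
Y = 77.58 + 31.7856 / 12.02
Y = 77.58 + 2.6444
Y = 80.2244

80.2244


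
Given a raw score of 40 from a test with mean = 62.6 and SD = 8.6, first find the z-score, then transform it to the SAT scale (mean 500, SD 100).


z = (X - mean) / SD = (40 - 62.6) / 8.6
z = -22.6 / 8.6
z = -2.6279
SAT-scale = SAT = 500 + 100z
Carry z at full precision (z = -22.6 / 8.6) into the conversion:
SAT-scale = 500 + 100 * (-22.6 / 8.6) = 500 + -2260 / 8.6
SAT-scale = 500 + -262.7907
SAT-scale = 237.2093

237.2093


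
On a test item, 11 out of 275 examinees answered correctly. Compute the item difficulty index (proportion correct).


Item difficulty p = number correct / total examinees
p = 11 / 275
p = 0.04

0.04


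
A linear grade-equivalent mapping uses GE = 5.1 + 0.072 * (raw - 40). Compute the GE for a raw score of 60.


raw - median = 60 - 40 = 20
slope * diff = 0.072 * 20 = 1.44
GE = 5.1 + 1.44
GE = 6.54

6.54


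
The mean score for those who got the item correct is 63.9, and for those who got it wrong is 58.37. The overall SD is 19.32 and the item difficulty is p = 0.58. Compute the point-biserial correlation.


q = 1 - p = 0.42
rpb = ((M1 - M0) / SD) * sqrt(p * q)
rpb = ((63.9 - 58.37) / 19.32) * sqrt(0.58 * 0.42)
rpb = 0.1413

0.1413


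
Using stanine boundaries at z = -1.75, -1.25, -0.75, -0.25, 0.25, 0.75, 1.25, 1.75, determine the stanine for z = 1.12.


Stanine boundaries: [-1.75, -1.25, -0.75, -0.25, 0.25, 0.75, 1.25, 1.75]
z = 1.12
Check each boundary:
  z >= -1.75 -> could be stanine 2
  z >= -1.25 -> could be stanine 3
  z >= -0.75 -> could be stanine 4
  z >= -0.25 -> could be stanine 5
  z >= 0.25 -> could be stanine 6
  z >= 0.75 -> could be stanine 7
  z < 1.25
  z < 1.75
Highest qualifying boundary gives stanine = 7

7


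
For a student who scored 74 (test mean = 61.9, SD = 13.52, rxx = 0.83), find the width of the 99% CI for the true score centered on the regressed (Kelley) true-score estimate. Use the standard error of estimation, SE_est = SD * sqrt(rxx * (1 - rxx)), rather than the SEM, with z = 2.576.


True score estimate = 0.83*74 + 0.17*61.9 = 71.943
SE_est = SD * sqrt(rxx * (1 - rxx)) = 13.52 * sqrt(0.83 * 0.17) = 13.52 * sqrt(0.1411) = 5.078555
CI = T_est +/- z * SE_est, so width = 2 * z * SE_est = 2 * 2.576 * 5.078555
Width = 26.1647

26.1647


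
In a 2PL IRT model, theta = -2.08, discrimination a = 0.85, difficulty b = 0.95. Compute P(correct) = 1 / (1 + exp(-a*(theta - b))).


a*(theta - b) = 0.85 * (-2.08 - 0.95) = -2.5755
exp(--2.5755) = 13.1379
P = 1 / (1 + 13.1379)
P = 0.0707

0.0707


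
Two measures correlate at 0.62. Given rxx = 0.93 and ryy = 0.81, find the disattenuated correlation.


r_corrected = rxy / sqrt(rxx * ryy)
= 0.62 / sqrt(0.93 * 0.81)
= 0.62 / sqrt(0.7533)
= 0.62 / 0.867929
r_corrected = 0.7143

0.7143


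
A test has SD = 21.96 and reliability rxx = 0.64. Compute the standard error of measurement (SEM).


SEM = SD * sqrt(1 - rxx)
SEM = 21.96 * sqrt(1 - 0.64)
SEM = 21.96 * sqrt(0.36) = 21.96 * 0.6
SEM = 13.176

13.176


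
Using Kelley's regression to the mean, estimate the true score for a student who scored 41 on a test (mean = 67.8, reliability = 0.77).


T_est = rxx * X + (1 - rxx) * mean
T_est = 0.77 * 41 + 0.23 * 67.8
T_est = 31.57 + 15.594
T_est = 47.164

47.164


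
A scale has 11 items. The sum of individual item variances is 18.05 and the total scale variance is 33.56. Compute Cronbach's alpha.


alpha = (k/(k-1)) * (1 - sum(si^2)/s_total^2)
= (11/10) * (1 - 18.05/33.56)
alpha = 0.5084

0.5084


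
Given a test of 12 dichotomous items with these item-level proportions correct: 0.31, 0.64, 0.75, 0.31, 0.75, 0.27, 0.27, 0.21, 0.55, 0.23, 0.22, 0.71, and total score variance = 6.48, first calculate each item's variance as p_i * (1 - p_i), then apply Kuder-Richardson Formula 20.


For each item, compute p_i * q_i:
  Item 1: 0.31 * 0.69 = 0.2139
  Item 2: 0.64 * 0.36 = 0.2304
  Item 3: 0.75 * 0.25 = 0.1875
  Item 4: 0.31 * 0.69 = 0.2139
  Item 5: 0.75 * 0.25 = 0.1875
  Item 6: 0.27 * 0.73 = 0.1971
  Item 7: 0.27 * 0.73 = 0.1971
  Item 8: 0.21 * 0.79 = 0.1659
  Item 9: 0.55 * 0.45 = 0.2475
  Item 10: 0.23 * 0.77 = 0.1771
  Item 11: 0.22 * 0.78 = 0.1716
  Item 12: 0.71 * 0.29 = 0.2059
Sum(p_i * q_i) = 0.2139 + 0.2304 + 0.1875 + 0.2139 + 0.1875 + 0.1971 + 0.1971 + 0.1659 + 0.2475 + 0.1771 + 0.1716 + 0.2059 = 2.3954
KR-20 = (k/(k-1)) * (1 - Sum(p_i*q_i) / Var_total)
= (12/11) * (1 - 2.3954/6.48)
= 1.0909 * 0.6303
KR-20 = 0.6876

0.6876


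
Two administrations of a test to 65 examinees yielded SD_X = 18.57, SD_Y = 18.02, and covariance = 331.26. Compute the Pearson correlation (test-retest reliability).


r = cov(X,Y) / (SD_X * SD_Y)
r = 331.26 / (18.57 * 18.02)
r = 331.26 / 334.6314
r = 0.9899

0.9899


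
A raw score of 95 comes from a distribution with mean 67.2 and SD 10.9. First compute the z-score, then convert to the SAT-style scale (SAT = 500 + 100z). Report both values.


z = (X - mean) / SD = (95 - 67.2) / 10.9
z = 27.8 / 10.9
z = 2.5505
SAT-scale = SAT = 500 + 100z
Carry z at full precision (z = 27.8 / 10.9) into the conversion:
SAT-scale = 500 + 100 * (27.8 / 10.9) = 500 + 2780 / 10.9
SAT-scale = 500 + 255.0459
SAT-scale = 755.0459

755.0459


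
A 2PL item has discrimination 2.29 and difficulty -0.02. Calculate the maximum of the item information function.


For 2PL, max info at theta = b = -0.02
I_max = a^2 / 4 = 2.29^2 / 4
= 5.2441 / 4
I_max = 1.311

1.311


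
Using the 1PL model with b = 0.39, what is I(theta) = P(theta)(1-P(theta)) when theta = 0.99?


P = 1/(1+exp(-(0.99-0.39))) = 0.6457
I = P*(1-P) = 0.6457 * 0.3543
I = 0.2288

0.2288


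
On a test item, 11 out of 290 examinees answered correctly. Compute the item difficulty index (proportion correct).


Item difficulty p = number correct / total examinees
p = 11 / 290
p = 0.0379

0.0379


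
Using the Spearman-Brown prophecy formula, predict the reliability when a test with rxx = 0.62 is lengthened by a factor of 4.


r_new = (n * rxx) / (1 + (n-1) * rxx)
r_new = (4 * 0.62) / (1 + 3 * 0.62)
r_new = 2.48 / 2.86
r_new = 0.8671

0.8671


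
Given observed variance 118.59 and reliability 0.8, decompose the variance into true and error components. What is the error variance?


var_true = rxx * var_obs = 0.8 * 118.59 = 94.872
var_error = var_obs - var_true
var_error = 118.59 - 94.872
var_error = 23.718

23.718


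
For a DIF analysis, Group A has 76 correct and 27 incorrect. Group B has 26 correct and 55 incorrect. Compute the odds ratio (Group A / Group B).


Odds_A = 76/27 = 2.8148
Odds_B = 26/55 = 0.4727
OR = Odds_A / Odds_B = 2.8148 / 0.4727
Exactly, OR = (76 * 55) / (27 * 26) = 4180 / 702
OR = 5.9544

5.9544


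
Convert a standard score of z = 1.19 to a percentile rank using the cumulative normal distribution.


CDF(z) = 0.5 * (1 + erf(z/sqrt(2)))
erf(0.8415) = 0.766
CDF = 0.883
Percentile rank = 0.883 * 100 = 88.3

88.3


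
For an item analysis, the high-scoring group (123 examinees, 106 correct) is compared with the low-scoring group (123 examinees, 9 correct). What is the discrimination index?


p_upper = 106/123 = 0.8618
p_lower = 9/123 = 0.0732
D = 0.8618 - 0.0732 = 0.7886

0.7886


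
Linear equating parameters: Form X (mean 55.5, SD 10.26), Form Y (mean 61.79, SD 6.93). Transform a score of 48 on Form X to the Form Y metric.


slope = SD_Y / SD_X = 6.93 / 10.26 ~ 0.6754
intercept = mean_Y - slope * mean_X = 61.79 - (6.93 / 10.26) * 55.5 ~ 24.3032
Y = slope * X + intercept. To avoid rounding drift from the rounded slope/intercept, evaluate the equivalent form Y = mean_Y + SD_Y * (X - mean_X) / SD_X at full precision:
Y = 61.79 + 6.93 * (48 - 55.5) / 10.26
Y = 61.79 - 6.93 * 7.5 / 10.26
Y = 61.79 - 51.975 / 10.26
Y = 61.79 - 5.0658
Y = 56.7242

56.7242


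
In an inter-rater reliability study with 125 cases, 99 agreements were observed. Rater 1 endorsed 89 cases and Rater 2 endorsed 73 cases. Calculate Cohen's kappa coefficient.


P_o = 99/125 = 0.792
P_e = (89*73 + 36*52) / 15625 = 0.535616
kappa = (P_o - P_e) / (1 - P_e)
kappa = (0.792 - 0.535616) / (1 - 0.535616)
kappa = 0.5521

0.5521


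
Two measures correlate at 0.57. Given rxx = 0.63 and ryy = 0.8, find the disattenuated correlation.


r_corrected = rxy / sqrt(rxx * ryy)
= 0.57 / sqrt(0.63 * 0.8)
= 0.57 / sqrt(0.504)
= 0.57 / 0.70993
r_corrected = 0.8029

0.8029


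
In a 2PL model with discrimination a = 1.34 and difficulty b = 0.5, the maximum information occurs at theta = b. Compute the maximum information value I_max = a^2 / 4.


For 2PL, max info at theta = b = 0.5
I_max = a^2 / 4 = 1.34^2 / 4
= 1.7956 / 4
I_max = 0.4489

0.4489


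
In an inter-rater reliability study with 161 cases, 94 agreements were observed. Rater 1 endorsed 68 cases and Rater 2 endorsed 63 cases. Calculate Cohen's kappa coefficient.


P_o = 94/161 = 0.583851
P_e = (68*63 + 93*98) / 25921 = 0.516878
kappa = (P_o - P_e) / (1 - P_e)
kappa = (0.583851 - 0.516878) / (1 - 0.516878)
kappa = 0.1386

0.1386


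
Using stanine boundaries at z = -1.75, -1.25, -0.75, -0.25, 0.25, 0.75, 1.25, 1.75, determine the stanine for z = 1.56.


Stanine boundaries: [-1.75, -1.25, -0.75, -0.25, 0.25, 0.75, 1.25, 1.75]
z = 1.56
Check each boundary:
  z >= -1.75 -> could be stanine 2
  z >= -1.25 -> could be stanine 3
  z >= -0.75 -> could be stanine 4
  z >= -0.25 -> could be stanine 5
  z >= 0.25 -> could be stanine 6
  z >= 0.75 -> could be stanine 7
  z >= 1.25 -> could be stanine 8
  z < 1.75
Highest qualifying boundary gives stanine = 8

8


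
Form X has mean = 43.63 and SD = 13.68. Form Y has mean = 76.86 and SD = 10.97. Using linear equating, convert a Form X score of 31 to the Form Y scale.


slope = SD_Y / SD_X = 10.97 / 13.68 ~ 0.8019
intercept = mean_Y - slope * mean_X = 76.86 - (10.97 / 13.68) * 43.63 ~ 41.8731
Y = slope * X + intercept. To avoid rounding drift from the rounded slope/intercept, evaluate the equivalent form Y = mean_Y + SD_Y * (X - mean_X) / SD_X at full precision:
Y = 76.86 + 10.97 * (31 - 43.63) / 13.68
Y = 76.86 - 10.97 * 12.63 / 13.68
Y = 76.86 - 138.5511 / 13.68
Y = 76.86 - 10.128
Y = 66.732

66.732


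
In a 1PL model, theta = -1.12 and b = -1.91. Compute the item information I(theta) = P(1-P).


P = 1/(1+exp(-(-1.12--1.91))) = 0.6878
I = P*(1-P) = 0.6878 * 0.3122
I = 0.2147

0.2147


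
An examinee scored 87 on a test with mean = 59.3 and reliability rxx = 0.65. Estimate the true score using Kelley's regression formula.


T_est = rxx * X + (1 - rxx) * mean
T_est = 0.65 * 87 + 0.35 * 59.3
T_est = 56.55 + 20.755
T_est = 77.305

77.305


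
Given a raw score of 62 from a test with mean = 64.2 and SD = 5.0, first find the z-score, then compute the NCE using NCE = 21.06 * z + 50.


z = (X - mean) / SD = (62 - 64.2) / 5.0
z = -2.2 / 5.0
z = -0.44
NCE = NCE = 21.06z + 50
Carry z at full precision (z = -2.2 / 5.0) into the conversion:
NCE = 21.06 * (-2.2 / 5.0) + 50 = -46.332 / 5.0 + 50
NCE = -9.2664 + 50
NCE = 40.7336

40.7336


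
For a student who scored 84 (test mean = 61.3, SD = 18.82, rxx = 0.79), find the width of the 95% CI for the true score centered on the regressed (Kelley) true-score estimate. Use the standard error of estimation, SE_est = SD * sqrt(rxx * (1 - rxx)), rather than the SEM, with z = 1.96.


True score estimate = 0.79*84 + 0.21*61.3 = 79.233
SE_est = SD * sqrt(rxx * (1 - rxx)) = 18.82 * sqrt(0.79 * 0.21) = 18.82 * sqrt(0.1659) = 7.665541
CI = T_est +/- z * SE_est, so width = 2 * z * SE_est = 2 * 1.96 * 7.665541
Width = 30.0489

30.0489


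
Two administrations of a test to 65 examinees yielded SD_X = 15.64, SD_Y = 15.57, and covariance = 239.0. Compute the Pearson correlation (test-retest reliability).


r = cov(X,Y) / (SD_X * SD_Y)
r = 239.0 / (15.64 * 15.57)
r = 239.0 / 243.5148
r = 0.9815

0.9815
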